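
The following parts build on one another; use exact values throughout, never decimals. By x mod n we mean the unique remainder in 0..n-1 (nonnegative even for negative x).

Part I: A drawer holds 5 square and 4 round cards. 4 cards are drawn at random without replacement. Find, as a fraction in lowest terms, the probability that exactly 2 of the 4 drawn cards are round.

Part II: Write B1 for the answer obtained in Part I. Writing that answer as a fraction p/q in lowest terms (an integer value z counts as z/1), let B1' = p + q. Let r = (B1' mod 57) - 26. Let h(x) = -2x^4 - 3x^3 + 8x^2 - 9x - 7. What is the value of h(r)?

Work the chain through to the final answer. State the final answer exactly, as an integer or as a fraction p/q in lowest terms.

-1477

Part I: total draws C(9,4) = 126; favorable C(4,2)*C(5,2) = 60; P = 10/21; answer 10/21
Part II: B1 = 10/21; threaded value p + q = 31; r = 5; -2*(5)^4 - 3*(5)^3 + 8*(5)^2 - 9*(5)^1 - 7 = (-1250) + (-375) + (200) + (-45) + (-7) = -1477; answer -1477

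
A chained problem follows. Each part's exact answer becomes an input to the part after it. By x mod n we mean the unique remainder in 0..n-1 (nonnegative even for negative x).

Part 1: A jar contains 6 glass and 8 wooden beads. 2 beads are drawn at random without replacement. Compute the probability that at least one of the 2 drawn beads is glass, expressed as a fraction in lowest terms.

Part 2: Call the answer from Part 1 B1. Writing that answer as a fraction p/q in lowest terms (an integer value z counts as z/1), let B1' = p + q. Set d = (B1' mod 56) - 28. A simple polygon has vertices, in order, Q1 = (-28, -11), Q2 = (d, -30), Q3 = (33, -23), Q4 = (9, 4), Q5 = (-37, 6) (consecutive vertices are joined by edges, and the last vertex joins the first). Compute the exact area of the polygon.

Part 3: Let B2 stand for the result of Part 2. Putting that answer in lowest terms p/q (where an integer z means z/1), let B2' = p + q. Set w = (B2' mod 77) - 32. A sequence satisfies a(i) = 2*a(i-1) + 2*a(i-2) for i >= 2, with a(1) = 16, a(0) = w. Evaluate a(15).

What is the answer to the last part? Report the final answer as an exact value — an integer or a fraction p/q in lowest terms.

27465984

Part 1: total draws C(14,2) = 91; complement C(8,2) = 28; favorable 91 - 28 = 63; P = 9/13; answer 9/13
Part 2: B1 = 9/13; threaded value p + q = 22; d = -6; cross terms: (-28*-30 - -6*-11)=774, (-6*-23 - 33*-30)=1128, (33*4 - 9*-23)=339, (9*6 - -37*4)=202, (-37*-11 - -28*6)=575; twice the area = |3018| = 3018; area = 1509; answer 1509
Part 3: B2 = 1509; threaded value p + q = 1510; w = 15; a(2) = 2*(16) + 2*(15) = 62; iterating: a(2)=62, a(3)=156, a(4)=436, a(5)=1184, a(6)=3240, a(7)=8848, a(8)=24176, a(9)=66048, a(10)=180448, a(11)=492992, a(12)=1346880, a(13)=3679744, a(14)=10053248, a(15)=27465984; answer 27465984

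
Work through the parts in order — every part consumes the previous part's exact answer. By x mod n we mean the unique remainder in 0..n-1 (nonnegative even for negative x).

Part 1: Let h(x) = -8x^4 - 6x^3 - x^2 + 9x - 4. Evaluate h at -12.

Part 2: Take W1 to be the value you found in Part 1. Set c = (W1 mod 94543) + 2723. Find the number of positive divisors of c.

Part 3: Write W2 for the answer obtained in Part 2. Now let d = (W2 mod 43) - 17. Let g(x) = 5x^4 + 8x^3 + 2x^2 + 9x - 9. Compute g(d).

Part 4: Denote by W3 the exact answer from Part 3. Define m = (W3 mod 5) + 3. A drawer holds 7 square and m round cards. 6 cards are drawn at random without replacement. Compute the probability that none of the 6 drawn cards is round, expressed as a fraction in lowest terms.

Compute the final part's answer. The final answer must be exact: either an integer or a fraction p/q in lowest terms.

Part 1: -8*(-12)^4 - 6*(-12)^3 - 1*(-12)^2 + 9*(-12)^1 - 4 = (-165888) + (10368) + (-144) + (-108) + (-4) = -155776; answer -155776
Part 2: W1 = -155776; c = 36033; 36033 = 3 * 12011; number of divisors = (1+1) * (1+1) = 4; answer 4
Part 3: W2 = 4; d = -13; 5*(-13)^4 + 8*(-13)^3 + 2*(-13)^2 + 9*(-13)^1 - 9 = (142805) + (-17576) + (338) + (-117) + (-9) = 125441; answer 125441
Part 4: W3 = 125441; m = 4; total draws C(11,6) = 462; favorable C(7,6) = 7; P = 1/66; answer 1/66

1/66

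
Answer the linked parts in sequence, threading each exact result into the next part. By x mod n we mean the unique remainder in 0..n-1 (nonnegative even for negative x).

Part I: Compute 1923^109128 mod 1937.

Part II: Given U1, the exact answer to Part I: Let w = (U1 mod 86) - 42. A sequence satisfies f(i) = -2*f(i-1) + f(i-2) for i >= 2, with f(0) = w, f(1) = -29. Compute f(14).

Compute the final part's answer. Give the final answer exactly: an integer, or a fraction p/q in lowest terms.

1338848

Part I: squarings mod 1937: 1923^1=1923, 1923^2=196, 1923^4=1613, 1923^8=378, 1923^16=1483, 1923^32=794, 1923^64=911, 1923^128=885, 1923^256=677, 1923^512=1197, 1923^1024=1366, 1923^2048=625, 1923^4096=1288, 1923^8192=872, 1923^16384=1080, 1923^32768=326, 1923^65536=1678; 1923^109128 = 1923^8 * 1923^64 * 1923^512 * 1923^2048 * 1923^8192 * 1923^32768 * 1923^65536 = 872 (mod 1937); answer 872
Part II: U1 = 872; w = -30; f(2) = -2*(-29) + 1*(-30) = 28; iterating: f(2)=28, f(3)=-85, f(4)=198, f(5)=-481, f(6)=1160, f(7)=-2801, f(8)=6762, f(9)=-16325, f(10)=39412, f(11)=-95149, f(12)=229710, f(13)=-554569, f(14)=1338848; answer 1338848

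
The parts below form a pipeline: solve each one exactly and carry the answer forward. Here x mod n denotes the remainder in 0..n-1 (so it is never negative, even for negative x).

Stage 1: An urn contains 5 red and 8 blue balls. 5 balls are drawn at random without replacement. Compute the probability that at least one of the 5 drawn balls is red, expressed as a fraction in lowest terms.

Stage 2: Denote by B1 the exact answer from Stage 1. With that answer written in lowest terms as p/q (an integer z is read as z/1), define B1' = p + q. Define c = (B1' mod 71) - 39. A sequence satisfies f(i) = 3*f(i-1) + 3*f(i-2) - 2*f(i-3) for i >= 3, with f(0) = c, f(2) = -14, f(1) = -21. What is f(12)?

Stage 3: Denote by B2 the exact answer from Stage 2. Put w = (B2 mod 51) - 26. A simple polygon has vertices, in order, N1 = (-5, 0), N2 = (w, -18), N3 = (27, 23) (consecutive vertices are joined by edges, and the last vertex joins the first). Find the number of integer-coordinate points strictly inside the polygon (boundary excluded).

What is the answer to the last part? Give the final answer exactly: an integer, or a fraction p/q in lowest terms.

Stage 1: total draws C(13,5) = 1287; complement C(8,5) = 56; favorable 1287 - 56 = 1231; P = 1231/1287; answer 1231/1287
Stage 2: B1 = 1231/1287; threaded value p + q = 2518; c = -6; f(3) = 3*(-14) + 3*(-21) - 2*(-6) = -93; iterating: f(3)=-93, f(4)=-279, f(5)=-1088, f(6)=-3915, f(7)=-14451, f(8)=-52922, f(9)=-194289, f(10)=-712731, f(11)=-2615216, f(12)=-9595263; answer -9595263
Stage 3: B2 = -9595263; w = 4; cross terms: (-5*-18 - 4*0)=90, (4*23 - 27*-18)=578, (27*0 - -5*23)=115; twice the area = |783| = 783; area = 783/2; boundary points = 9 + 1 + 1 = 11; strictly interior points = area - boundary/2 + 1 = 387; answer 387

387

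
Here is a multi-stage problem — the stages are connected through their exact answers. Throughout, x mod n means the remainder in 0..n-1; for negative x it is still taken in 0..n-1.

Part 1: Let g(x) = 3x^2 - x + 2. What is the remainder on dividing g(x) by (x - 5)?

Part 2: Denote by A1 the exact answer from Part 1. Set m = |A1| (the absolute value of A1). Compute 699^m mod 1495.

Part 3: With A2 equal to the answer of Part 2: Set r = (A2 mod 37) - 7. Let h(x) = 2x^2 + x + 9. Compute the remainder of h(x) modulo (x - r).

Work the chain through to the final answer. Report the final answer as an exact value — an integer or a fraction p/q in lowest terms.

Part 1: remainder = value at the root: 3*(5)^2 - 1*(5)^1 + 2 = (75) + (-5) + (2) = 72; answer 72
Part 2: A1 = 72; m = 72; squarings mod 1495: 699^1=699, 699^2=1231, 699^4=926, 699^8=841, 699^16=146, 699^32=386, 699^64=991; 699^72 = 699^8 * 699^64 = 716 (mod 1495); answer 716
Part 3: A2 = 716; r = 6; remainder = value at the root: 2*(6)^2 + 1*(6)^1 + 9 = (72) + (6) + (9) = 87; answer 87

87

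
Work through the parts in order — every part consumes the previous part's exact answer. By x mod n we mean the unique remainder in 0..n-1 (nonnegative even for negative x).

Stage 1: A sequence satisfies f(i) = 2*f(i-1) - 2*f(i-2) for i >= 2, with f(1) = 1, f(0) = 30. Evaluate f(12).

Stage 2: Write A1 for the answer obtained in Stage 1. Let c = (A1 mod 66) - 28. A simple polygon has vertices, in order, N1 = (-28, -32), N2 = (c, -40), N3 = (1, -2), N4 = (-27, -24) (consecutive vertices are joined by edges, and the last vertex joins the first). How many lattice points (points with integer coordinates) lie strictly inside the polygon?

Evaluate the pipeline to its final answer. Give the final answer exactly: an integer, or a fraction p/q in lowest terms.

Stage 1: f(2) = 2*(1) - 2*(30) = -58; iterating: f(2)=-58, f(3)=-118, f(4)=-120, f(5)=-4, f(6)=232, f(7)=472, f(8)=480, f(9)=16, f(10)=-928, f(11)=-1888, f(12)=-1920; answer -1920
Stage 2: A1 = -1920; c = 32; cross terms: (-28*-40 - 32*-32)=2144, (32*-2 - 1*-40)=-24, (1*-24 - -27*-2)=-78, (-27*-32 - -28*-24)=192; twice the area = |2234| = 2234; area = 1117; boundary points = 4 + 1 + 2 + 1 = 8; strictly interior points = area - boundary/2 + 1 = 1114; answer 1114

1114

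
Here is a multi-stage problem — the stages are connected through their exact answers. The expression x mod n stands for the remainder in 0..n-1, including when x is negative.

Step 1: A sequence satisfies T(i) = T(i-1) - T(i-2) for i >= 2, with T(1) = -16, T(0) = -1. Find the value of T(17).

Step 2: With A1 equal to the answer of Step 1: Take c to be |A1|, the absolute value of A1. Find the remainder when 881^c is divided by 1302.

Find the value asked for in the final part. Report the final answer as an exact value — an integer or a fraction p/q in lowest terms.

1301

Step 1: T(2) = 1*(-16) - 1*(-1) = -15; iterating: T(2)=-15, T(3)=1, T(4)=16, T(5)=15, T(6)=-1, T(7)=-16, T(8)=-15, T(9)=1, T(10)=16, T(11)=15, T(12)=-1, T(13)=-16, T(14)=-15, T(15)=1, T(16)=16, T(17)=15; answer 15
Step 2: A1 = 15; c = 15; squarings mod 1302: 881^1=881, 881^2=169, 881^4=1219, 881^8=379; 881^15 = 881^1 * 881^2 * 881^4 * 881^8 = 1301 (mod 1302); answer 1301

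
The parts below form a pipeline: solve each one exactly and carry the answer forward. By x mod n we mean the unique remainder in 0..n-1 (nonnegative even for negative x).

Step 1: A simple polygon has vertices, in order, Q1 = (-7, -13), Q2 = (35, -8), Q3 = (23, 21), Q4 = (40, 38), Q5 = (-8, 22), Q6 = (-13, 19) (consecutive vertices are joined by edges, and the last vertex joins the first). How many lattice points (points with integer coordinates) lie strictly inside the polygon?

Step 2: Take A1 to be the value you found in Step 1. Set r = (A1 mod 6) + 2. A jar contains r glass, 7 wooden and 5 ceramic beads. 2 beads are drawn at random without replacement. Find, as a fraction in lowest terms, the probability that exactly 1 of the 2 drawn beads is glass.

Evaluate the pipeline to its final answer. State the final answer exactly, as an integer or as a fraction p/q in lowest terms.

24/91

Step 1: cross terms: (-7*-8 - 35*-13)=511, (35*21 - 23*-8)=919, (23*38 - 40*21)=34, (40*22 - -8*38)=1184, (-8*19 - -13*22)=134, (-13*-13 - -7*19)=302; twice the area = |3084| = 3084; area = 1542; boundary points = 1 + 1 + 17 + 16 + 1 + 2 = 38; strictly interior points = area - boundary/2 + 1 = 1524; answer 1524
Step 2: A1 = 1524; r = 2; total draws C(14,2) = 91; favorable C(2,1)*C(12,1) = 24; P = 24/91; answer 24/91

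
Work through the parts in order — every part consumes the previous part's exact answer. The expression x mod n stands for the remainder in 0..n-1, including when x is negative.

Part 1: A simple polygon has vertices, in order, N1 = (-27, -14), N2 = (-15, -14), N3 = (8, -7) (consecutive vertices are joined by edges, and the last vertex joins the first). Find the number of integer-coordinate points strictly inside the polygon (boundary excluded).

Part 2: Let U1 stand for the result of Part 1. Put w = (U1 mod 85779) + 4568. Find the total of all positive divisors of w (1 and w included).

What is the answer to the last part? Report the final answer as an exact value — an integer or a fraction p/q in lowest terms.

4752

Part 1: cross terms: (-27*-14 - -15*-14)=168, (-15*-7 - 8*-14)=217, (8*-14 - -27*-7)=-301; twice the area = |84| = 84; area = 42; boundary points = 12 + 1 + 7 = 20; strictly interior points = area - boundary/2 + 1 = 33; answer 33
Part 2: U1 = 33; w = 4601; 4601 = 43 * 107; sigma = (1 + 43) * (1 + 107) = 44 * 108 = 4752; answer 4752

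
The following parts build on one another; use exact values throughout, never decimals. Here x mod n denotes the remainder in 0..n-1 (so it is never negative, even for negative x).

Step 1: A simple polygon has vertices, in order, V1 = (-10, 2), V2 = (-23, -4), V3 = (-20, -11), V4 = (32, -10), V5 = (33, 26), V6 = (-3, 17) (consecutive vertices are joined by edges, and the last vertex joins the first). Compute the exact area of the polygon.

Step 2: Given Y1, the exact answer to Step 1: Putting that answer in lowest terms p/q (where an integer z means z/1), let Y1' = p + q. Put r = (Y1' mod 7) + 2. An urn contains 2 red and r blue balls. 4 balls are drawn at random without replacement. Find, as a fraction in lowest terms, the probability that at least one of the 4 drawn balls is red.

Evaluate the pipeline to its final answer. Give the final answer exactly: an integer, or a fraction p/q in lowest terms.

6/7

Step 1: cross terms: (-10*-4 - -23*2)=86, (-23*-11 - -20*-4)=173, (-20*-10 - 32*-11)=552, (32*26 - 33*-10)=1162, (33*17 - -3*26)=639, (-3*2 - -10*17)=164; twice the area = |2776| = 2776; area = 1388; answer 1388
Step 2: Y1 = 1388; threaded value p + q = 1389; r = 5; total draws C(7,4) = 35; complement C(5,4) = 5; favorable 35 - 5 = 30; P = 6/7; answer 6/7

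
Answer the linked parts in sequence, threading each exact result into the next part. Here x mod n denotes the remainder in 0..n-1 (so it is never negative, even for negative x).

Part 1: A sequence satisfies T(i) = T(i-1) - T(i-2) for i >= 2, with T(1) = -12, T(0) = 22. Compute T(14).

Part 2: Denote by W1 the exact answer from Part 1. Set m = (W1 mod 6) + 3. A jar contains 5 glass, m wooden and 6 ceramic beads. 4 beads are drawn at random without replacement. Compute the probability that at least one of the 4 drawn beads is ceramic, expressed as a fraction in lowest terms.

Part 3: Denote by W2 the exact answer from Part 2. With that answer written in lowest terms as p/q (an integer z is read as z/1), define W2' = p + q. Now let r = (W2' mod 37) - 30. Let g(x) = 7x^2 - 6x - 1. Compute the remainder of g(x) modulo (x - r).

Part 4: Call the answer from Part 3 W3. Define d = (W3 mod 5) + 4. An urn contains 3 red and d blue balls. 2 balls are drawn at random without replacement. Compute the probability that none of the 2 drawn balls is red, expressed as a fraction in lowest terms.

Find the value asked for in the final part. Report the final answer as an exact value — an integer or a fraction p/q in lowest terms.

Part 1: T(2) = 1*(-12) - 1*(22) = -34; iterating: T(2)=-34, T(3)=-22, T(4)=12, T(5)=34, T(6)=22, T(7)=-12, T(8)=-34, T(9)=-22, T(10)=12, T(11)=34, T(12)=22, T(13)=-12, T(14)=-34; answer -34
Part 2: W1 = -34; m = 5; total draws C(16,4) = 1820; complement C(10,4) = 210; favorable 1820 - 210 = 1610; P = 23/26; answer 23/26
Part 3: W2 = 23/26; threaded value p + q = 49; r = -18; remainder = value at the root: 7*(-18)^2 - 6*(-18)^1 - 1 = (2268) + (108) + (-1) = 2375; answer 2375
Part 4: W3 = 2375; d = 4; total draws C(7,2) = 21; favorable C(4,2) = 6; P = 2/7; answer 2/7

2/7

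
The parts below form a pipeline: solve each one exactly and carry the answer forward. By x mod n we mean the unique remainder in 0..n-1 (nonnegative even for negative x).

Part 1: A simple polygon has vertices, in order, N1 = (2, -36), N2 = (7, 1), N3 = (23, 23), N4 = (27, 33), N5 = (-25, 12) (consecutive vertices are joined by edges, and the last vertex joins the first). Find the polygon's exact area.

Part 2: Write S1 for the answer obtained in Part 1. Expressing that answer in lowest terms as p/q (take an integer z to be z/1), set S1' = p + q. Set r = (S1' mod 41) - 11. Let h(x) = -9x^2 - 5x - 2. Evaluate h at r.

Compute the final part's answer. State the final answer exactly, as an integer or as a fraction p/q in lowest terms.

-166

Part 1: cross terms: (2*1 - 7*-36)=254, (7*23 - 23*1)=138, (23*33 - 27*23)=138, (27*12 - -25*33)=1149, (-25*-36 - 2*12)=876; twice the area = |2555| = 2555; area = 2555/2; answer 2555/2
Part 2: S1 = 2555/2; threaded value p + q = 2557; r = 4; -9*(4)^2 - 5*(4)^1 - 2 = (-144) + (-20) + (-2) = -166; answer -166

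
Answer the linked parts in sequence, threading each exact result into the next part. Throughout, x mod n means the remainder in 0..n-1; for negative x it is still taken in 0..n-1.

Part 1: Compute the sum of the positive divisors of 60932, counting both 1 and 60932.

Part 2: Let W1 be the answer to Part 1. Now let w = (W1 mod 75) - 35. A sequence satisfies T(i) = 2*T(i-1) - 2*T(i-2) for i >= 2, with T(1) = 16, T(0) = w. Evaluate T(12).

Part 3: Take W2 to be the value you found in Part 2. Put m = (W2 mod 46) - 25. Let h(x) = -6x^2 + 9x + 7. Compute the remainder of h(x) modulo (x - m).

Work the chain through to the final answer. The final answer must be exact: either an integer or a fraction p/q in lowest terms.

Part 1: 60932 = 2^2 * 15233; sigma = (1 + 2 + 4) * (1 + 15233) = 7 * 15234 = 106638; answer 106638
Part 2: W1 = 106638; w = 28; T(2) = 2*(16) - 2*(28) = -24; iterating: T(2)=-24, T(3)=-80, T(4)=-112, T(5)=-64, T(6)=96, T(7)=320, T(8)=448, T(9)=256, T(10)=-384, T(11)=-1280, T(12)=-1792; answer -1792
Part 3: W2 = -1792; m = -23; remainder = value at the root: -6*(-23)^2 + 9*(-23)^1 + 7 = (-3174) + (-207) + (7) = -3374; answer -3374

-3374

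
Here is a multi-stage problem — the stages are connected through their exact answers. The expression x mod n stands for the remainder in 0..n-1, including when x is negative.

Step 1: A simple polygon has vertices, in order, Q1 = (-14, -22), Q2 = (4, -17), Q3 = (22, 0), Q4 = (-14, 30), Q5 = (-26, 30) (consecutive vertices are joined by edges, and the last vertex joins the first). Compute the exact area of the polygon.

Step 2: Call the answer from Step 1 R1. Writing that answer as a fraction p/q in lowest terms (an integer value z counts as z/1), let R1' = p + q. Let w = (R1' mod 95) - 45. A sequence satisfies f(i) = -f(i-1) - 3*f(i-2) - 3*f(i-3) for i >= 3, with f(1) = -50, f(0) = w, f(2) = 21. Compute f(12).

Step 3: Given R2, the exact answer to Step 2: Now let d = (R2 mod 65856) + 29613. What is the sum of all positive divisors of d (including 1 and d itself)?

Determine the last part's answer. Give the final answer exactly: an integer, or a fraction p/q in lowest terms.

127634

Step 1: cross terms: (-14*-17 - 4*-22)=326, (4*0 - 22*-17)=374, (22*30 - -14*0)=660, (-14*30 - -26*30)=360, (-26*-22 - -14*30)=992; twice the area = |2712| = 2712; area = 1356; answer 1356
Step 2: R1 = 1356; threaded value p + q = 1357; w = -18; f(3) = -1*(21) - 3*(-50) - 3*(-18) = 183; iterating: f(3)=183, f(4)=-96, f(5)=-516, f(6)=255, f(7)=1581, f(8)=-798, f(9)=-4710, f(10)=2361, f(11)=14163, f(12)=-7116; answer -7116
Step 3: R2 = -7116; d = 88353; 88353 = 3^2 * 9817; sigma = (1 + 3 + 9) * (1 + 9817) = 13 * 9818 = 127634; answer 127634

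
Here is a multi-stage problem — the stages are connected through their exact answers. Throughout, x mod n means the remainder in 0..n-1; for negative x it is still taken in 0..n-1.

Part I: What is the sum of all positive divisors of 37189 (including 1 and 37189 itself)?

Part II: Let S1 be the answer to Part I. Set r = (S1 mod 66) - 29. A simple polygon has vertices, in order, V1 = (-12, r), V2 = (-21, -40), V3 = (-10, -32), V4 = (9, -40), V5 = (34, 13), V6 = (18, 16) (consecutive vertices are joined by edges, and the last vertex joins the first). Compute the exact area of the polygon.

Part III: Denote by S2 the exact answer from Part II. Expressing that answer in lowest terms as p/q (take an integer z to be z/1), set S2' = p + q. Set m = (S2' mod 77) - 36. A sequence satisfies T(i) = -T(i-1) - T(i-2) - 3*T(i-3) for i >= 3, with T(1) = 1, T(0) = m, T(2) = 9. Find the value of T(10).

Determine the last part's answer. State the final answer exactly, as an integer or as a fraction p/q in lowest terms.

2065

Part I: 37189 is prime, so its only divisors are 1 and 37189; sigma = 1 + 37189 = 37190; answer 37190
Part II: S1 = 37190; r = 3; cross terms: (-12*-40 - -21*3)=543, (-21*-32 - -10*-40)=272, (-10*-40 - 9*-32)=688, (9*13 - 34*-40)=1477, (34*16 - 18*13)=310, (18*3 - -12*16)=246; twice the area = |3536| = 3536; area = 1768; answer 1768
Part III: S2 = 1768; threaded value p + q = 1769; m = 39; T(3) = -1*(9) - 1*(1) - 3*(39) = -127; iterating: T(3)=-127, T(4)=115, T(5)=-15, T(6)=281, T(7)=-611, T(8)=375, T(9)=-607, T(10)=2065; answer 2065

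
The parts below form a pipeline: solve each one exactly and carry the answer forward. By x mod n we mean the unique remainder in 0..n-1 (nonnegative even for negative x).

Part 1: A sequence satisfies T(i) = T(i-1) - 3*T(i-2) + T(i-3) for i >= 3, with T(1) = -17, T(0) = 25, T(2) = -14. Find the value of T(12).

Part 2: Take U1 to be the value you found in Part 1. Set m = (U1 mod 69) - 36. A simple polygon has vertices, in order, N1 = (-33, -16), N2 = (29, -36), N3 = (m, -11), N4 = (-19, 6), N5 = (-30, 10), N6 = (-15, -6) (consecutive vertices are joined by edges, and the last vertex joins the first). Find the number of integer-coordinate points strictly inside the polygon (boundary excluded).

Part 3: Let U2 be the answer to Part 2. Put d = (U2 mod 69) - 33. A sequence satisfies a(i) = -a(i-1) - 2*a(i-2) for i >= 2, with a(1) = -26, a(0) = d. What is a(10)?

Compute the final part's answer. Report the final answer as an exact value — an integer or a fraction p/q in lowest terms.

Part 1: T(3) = 1*(-14) - 3*(-17) + 1*(25) = 62; iterating: T(3)=62, T(4)=87, T(5)=-113, T(6)=-312, T(7)=114, T(8)=937, T(9)=283, T(10)=-2414, T(11)=-2326, T(12)=5199; answer 5199
Part 2: U1 = 5199; m = -12; cross terms: (-33*-36 - 29*-16)=1652, (29*-11 - -12*-36)=-751, (-12*6 - -19*-11)=-281, (-19*10 - -30*6)=-10, (-30*-6 - -15*10)=330, (-15*-16 - -33*-6)=42; twice the area = |982| = 982; area = 491; boundary points = 2 + 1 + 1 + 1 + 1 + 2 = 8; strictly interior points = area - boundary/2 + 1 = 488; answer 488
Part 3: U2 = 488; d = -28; a(2) = -1*(-26) - 2*(-28) = 82; iterating: a(2)=82, a(3)=-30, a(4)=-134, a(5)=194, a(6)=74, a(7)=-462, a(8)=314, a(9)=610, a(10)=-1238; answer -1238

-1238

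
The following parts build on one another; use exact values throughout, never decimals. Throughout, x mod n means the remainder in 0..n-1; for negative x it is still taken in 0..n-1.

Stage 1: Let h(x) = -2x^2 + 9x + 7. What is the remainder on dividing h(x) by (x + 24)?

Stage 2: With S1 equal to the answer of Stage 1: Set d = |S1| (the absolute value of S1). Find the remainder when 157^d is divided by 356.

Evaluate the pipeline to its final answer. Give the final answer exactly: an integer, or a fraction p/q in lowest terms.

Stage 1: remainder = value at the root: -2*(-24)^2 + 9*(-24)^1 + 7 = (-1152) + (-216) + (7) = -1361; answer -1361
Stage 2: S1 = -1361; d = 1361; squarings mod 356: 157^1=157, 157^2=85, 157^4=105, 157^8=345, 157^16=121, 157^32=45, 157^64=245, 157^128=217, 157^256=97, 157^512=153, 157^1024=269; 157^1361 = 157^1 * 157^16 * 157^64 * 157^256 * 157^1024 = 249 (mod 356); answer 249

249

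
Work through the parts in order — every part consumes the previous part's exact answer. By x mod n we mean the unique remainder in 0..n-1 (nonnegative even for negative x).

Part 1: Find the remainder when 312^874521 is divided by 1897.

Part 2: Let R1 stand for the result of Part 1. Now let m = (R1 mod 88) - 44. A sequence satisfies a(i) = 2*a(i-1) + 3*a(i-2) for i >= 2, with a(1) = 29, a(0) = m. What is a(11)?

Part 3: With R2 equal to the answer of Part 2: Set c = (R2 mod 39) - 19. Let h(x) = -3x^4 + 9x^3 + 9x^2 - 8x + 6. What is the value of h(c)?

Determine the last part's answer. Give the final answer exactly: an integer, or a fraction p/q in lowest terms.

Part 1: squarings mod 1897: 312^1=312, 312^2=597, 312^4=1670, 312^8=310, 312^16=1250, 312^32=1269, 312^64=1705, 312^128=821, 312^256=606, 312^512=1115, 312^1024=690, 312^2048=1850, 312^4096=312, 312^8192=597, 312^16384=1670, 312^32768=310, 312^65536=1250, 312^131072=1269, 312^262144=1705, 312^524288=821; 312^874521 = 312^1 * 312^8 * 312^16 * 312^2048 * 312^4096 * 312^16384 * 312^65536 * 312^262144 * 312^524288 = 281 (mod 1897); answer 281
Part 2: R1 = 281; m = -27; a(2) = 2*(29) + 3*(-27) = -23; iterating: a(2)=-23, a(3)=41, a(4)=13, a(5)=149, a(6)=337, a(7)=1121, a(8)=3253, a(9)=9869, a(10)=29497, a(11)=88601; answer 88601
Part 3: R2 = 88601; c = 13; -3*(13)^4 + 9*(13)^3 + 9*(13)^2 - 8*(13)^1 + 6 = (-85683) + (19773) + (1521) + (-104) + (6) = -64487; answer -64487

-64487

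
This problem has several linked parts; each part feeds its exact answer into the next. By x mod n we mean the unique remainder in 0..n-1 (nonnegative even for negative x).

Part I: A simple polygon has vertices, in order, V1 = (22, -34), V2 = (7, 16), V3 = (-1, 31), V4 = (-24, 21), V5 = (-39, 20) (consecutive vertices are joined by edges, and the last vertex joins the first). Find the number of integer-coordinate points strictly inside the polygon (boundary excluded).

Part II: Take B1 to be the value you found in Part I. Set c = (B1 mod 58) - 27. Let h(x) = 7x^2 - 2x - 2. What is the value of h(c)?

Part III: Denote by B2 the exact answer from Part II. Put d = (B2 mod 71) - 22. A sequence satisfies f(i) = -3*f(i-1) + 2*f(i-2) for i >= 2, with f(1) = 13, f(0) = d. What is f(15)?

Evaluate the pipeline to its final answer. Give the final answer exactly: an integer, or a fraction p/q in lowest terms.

Part I: cross terms: (22*16 - 7*-34)=590, (7*31 - -1*16)=233, (-1*21 - -24*31)=723, (-24*20 - -39*21)=339, (-39*-34 - 22*20)=886; twice the area = |2771| = 2771; area = 2771/2; boundary points = 5 + 1 + 1 + 1 + 1 = 9; strictly interior points = area - boundary/2 + 1 = 1382; answer 1382
Part II: B1 = 1382; c = 21; 7*(21)^2 - 2*(21)^1 - 2 = (3087) + (-42) + (-2) = 3043; answer 3043
Part III: B2 = 3043; d = 39; f(2) = -3*(13) + 2*(39) = 39; iterating: f(2)=39, f(3)=-91, f(4)=351, f(5)=-1235, f(6)=4407, f(7)=-15691, f(8)=55887, f(9)=-199043, f(10)=708903, f(11)=-2524795, f(12)=8992191, f(13)=-32026163, f(14)=114062871, f(15)=-406240939; answer -406240939

-406240939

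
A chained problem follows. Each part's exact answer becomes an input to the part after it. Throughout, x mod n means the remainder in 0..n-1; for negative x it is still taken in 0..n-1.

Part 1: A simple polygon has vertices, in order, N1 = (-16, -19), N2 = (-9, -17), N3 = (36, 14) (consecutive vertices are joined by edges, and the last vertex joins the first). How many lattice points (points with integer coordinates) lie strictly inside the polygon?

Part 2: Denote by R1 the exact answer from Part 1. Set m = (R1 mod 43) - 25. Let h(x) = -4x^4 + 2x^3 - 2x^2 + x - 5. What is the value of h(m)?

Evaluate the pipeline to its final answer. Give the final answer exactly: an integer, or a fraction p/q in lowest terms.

Part 1: cross terms: (-16*-17 - -9*-19)=101, (-9*14 - 36*-17)=486, (36*-19 - -16*14)=-460; twice the area = |127| = 127; area = 127/2; boundary points = 1 + 1 + 1 = 3; strictly interior points = area - boundary/2 + 1 = 63; answer 63
Part 2: R1 = 63; m = -5; -4*(-5)^4 + 2*(-5)^3 - 2*(-5)^2 + 1*(-5)^1 - 5 = (-2500) + (-250) + (-50) + (-5) + (-5) = -2810; answer -2810

-2810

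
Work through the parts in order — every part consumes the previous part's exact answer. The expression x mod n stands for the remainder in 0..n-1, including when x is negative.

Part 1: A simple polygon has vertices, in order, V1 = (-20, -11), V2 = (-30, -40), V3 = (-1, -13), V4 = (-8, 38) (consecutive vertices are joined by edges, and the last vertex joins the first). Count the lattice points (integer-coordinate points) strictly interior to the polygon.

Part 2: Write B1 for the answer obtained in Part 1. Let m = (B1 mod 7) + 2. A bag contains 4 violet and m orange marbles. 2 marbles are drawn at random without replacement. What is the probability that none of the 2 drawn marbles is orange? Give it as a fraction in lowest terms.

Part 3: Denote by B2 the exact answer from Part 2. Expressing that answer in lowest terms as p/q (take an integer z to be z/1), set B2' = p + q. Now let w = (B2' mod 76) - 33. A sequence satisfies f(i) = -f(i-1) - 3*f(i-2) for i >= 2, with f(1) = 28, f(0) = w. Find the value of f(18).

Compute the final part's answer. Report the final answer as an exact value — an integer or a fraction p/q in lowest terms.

Part 1: cross terms: (-20*-40 - -30*-11)=470, (-30*-13 - -1*-40)=350, (-1*38 - -8*-13)=-142, (-8*-11 - -20*38)=848; twice the area = |1526| = 1526; area = 763; boundary points = 1 + 1 + 1 + 1 = 4; strictly interior points = area - boundary/2 + 1 = 762; answer 762
Part 2: B1 = 762; m = 8; total draws C(12,2) = 66; favorable C(4,2) = 6; P = 1/11; answer 1/11
Part 3: B2 = 1/11; threaded value p + q = 12; w = -21; f(2) = -1*(28) - 3*(-21) = 35; iterating: f(2)=35, f(3)=-119, f(4)=14, f(5)=343, f(6)=-385, f(7)=-644, f(8)=1799, f(9)=133, f(10)=-5530, f(11)=5131, f(12)=11459, f(13)=-26852, f(14)=-7525, f(15)=88081, f(16)=-65506, f(17)=-198737, f(18)=395255; answer 395255

395255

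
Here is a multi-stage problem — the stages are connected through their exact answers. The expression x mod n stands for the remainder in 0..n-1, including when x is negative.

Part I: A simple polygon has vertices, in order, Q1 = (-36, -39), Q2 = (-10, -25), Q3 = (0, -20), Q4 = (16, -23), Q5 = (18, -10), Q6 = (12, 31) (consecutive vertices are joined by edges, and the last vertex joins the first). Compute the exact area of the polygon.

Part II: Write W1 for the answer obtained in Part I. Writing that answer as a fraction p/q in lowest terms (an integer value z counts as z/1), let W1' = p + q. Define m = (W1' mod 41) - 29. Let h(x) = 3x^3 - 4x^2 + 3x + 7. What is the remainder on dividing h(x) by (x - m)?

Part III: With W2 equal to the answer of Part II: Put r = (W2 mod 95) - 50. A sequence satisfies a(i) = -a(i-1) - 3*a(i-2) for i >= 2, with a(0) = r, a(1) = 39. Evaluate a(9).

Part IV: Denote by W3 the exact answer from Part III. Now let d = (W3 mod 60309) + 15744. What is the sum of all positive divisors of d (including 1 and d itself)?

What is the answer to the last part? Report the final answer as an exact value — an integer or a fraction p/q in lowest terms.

Part I: cross terms: (-36*-25 - -10*-39)=510, (-10*-20 - 0*-25)=200, (0*-23 - 16*-20)=320, (16*-10 - 18*-23)=254, (18*31 - 12*-10)=678, (12*-39 - -36*31)=648; twice the area = |2610| = 2610; area = 1305; answer 1305
Part II: W1 = 1305; threaded value p + q = 1306; m = 6; remainder = value at the root: 3*(6)^3 - 4*(6)^2 + 3*(6)^1 + 7 = (648) + (-144) + (18) + (7) = 529; answer 529
Part III: W2 = 529; r = 4; a(2) = -1*(39) - 3*(4) = -51; iterating: a(2)=-51, a(3)=-66, a(4)=219, a(5)=-21, a(6)=-636, a(7)=699, a(8)=1209, a(9)=-3306; answer -3306
Part IV: W3 = -3306; d = 72747; 72747 = 3^2 * 59 * 137; sigma = (1 + 3 + 9) * (1 + 59) * (1 + 137) = 13 * 60 * 138 = 107640; answer 107640

107640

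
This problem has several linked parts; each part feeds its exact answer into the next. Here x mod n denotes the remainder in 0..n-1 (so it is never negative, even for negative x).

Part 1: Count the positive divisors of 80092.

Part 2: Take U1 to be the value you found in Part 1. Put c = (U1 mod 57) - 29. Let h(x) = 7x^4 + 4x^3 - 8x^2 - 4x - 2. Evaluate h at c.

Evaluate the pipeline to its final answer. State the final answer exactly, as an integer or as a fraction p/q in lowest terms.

1906077

Part 1: 80092 = 2^2 * 20023; number of divisors = (2+1) * (1+1) = 6; answer 6
Part 2: U1 = 6; c = -23; 7*(-23)^4 + 4*(-23)^3 - 8*(-23)^2 - 4*(-23)^1 - 2 = (1958887) + (-48668) + (-4232) + (92) + (-2) = 1906077; answer 1906077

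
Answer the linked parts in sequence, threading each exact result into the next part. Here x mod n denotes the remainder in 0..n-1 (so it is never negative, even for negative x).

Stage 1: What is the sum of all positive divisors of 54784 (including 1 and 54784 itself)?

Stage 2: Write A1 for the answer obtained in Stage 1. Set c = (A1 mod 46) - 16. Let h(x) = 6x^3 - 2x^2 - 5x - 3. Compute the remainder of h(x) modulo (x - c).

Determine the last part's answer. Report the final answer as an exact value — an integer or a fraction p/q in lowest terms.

62807

Stage 1: 54784 = 2^9 * 107; sigma = (1 + 2 + 4 + 8 + 16 + 32 + 64 + 128 + 256 + 512) * (1 + 107) = 1023 * 108 = 110484; answer 110484
Stage 2: A1 = 110484; c = 22; remainder = value at the root: 6*(22)^3 - 2*(22)^2 - 5*(22)^1 - 3 = (63888) + (-968) + (-110) + (-3) = 62807; answer 62807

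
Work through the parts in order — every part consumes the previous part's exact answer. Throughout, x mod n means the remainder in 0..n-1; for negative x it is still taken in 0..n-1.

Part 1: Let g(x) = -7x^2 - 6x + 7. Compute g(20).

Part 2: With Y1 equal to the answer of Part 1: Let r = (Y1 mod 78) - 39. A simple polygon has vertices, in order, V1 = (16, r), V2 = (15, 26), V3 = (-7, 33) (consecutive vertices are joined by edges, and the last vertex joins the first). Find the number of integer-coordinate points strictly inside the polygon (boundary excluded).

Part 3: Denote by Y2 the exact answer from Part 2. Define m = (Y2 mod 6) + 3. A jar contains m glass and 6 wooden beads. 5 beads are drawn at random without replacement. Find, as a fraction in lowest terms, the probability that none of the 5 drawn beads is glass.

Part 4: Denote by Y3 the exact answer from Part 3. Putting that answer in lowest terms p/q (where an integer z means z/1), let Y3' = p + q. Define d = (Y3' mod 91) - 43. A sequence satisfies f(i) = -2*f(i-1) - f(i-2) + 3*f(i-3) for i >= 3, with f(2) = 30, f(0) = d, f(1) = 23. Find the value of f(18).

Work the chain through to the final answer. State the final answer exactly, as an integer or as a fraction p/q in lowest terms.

Part 1: -7*(20)^2 - 6*(20)^1 + 7 = (-2800) + (-120) + (7) = -2913; answer -2913
Part 2: Y1 = -2913; r = 12; cross terms: (16*26 - 15*12)=236, (15*33 - -7*26)=677, (-7*12 - 16*33)=-612; twice the area = |301| = 301; area = 301/2; boundary points = 1 + 1 + 1 = 3; strictly interior points = area - boundary/2 + 1 = 150; answer 150
Part 3: Y2 = 150; m = 3; total draws C(9,5) = 126; favorable C(6,5) = 6; P = 1/21; answer 1/21
Part 4: Y3 = 1/21; threaded value p + q = 22; d = -21; f(3) = -2*(30) - 1*(23) + 3*(-21) = -146; iterating: f(3)=-146, f(4)=331, f(5)=-426, f(6)=83, f(7)=1253, f(8)=-3867, f(9)=6730, f(10)=-5834, f(11)=-6663, f(12)=39350, f(13)=-89539, f(14)=119739, f(15)=-31889, f(16)=-324578, f(17)=1040262, f(18)=-1851613; answer -1851613

-1851613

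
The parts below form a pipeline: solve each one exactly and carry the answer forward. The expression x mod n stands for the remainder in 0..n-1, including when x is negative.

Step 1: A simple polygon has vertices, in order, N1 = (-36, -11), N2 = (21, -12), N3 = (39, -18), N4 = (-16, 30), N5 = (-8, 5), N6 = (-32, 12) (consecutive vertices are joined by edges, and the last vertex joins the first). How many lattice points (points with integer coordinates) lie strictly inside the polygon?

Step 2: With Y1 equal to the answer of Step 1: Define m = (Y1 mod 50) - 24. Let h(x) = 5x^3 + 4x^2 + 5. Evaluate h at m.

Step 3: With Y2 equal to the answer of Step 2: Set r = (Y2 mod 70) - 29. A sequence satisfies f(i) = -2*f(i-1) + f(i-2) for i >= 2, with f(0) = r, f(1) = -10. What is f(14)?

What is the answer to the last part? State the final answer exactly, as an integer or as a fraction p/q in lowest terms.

Step 1: cross terms: (-36*-12 - 21*-11)=663, (21*-18 - 39*-12)=90, (39*30 - -16*-18)=882, (-16*5 - -8*30)=160, (-8*12 - -32*5)=64, (-32*-11 - -36*12)=784; twice the area = |2643| = 2643; area = 2643/2; boundary points = 1 + 6 + 1 + 1 + 1 + 1 = 11; strictly interior points = area - boundary/2 + 1 = 1317; answer 1317
Step 2: Y1 = 1317; m = -7; 5*(-7)^3 + 4*(-7)^2 + 5 = (-1715) + (196) + (5) = -1514; answer -1514
Step 3: Y2 = -1514; r = -3; f(2) = -2*(-10) + 1*(-3) = 17; iterating: f(2)=17, f(3)=-44, f(4)=105, f(5)=-254, f(6)=613, f(7)=-1480, f(8)=3573, f(9)=-8626, f(10)=20825, f(11)=-50276, f(12)=121377, f(13)=-293030, f(14)=707437; answer 707437

707437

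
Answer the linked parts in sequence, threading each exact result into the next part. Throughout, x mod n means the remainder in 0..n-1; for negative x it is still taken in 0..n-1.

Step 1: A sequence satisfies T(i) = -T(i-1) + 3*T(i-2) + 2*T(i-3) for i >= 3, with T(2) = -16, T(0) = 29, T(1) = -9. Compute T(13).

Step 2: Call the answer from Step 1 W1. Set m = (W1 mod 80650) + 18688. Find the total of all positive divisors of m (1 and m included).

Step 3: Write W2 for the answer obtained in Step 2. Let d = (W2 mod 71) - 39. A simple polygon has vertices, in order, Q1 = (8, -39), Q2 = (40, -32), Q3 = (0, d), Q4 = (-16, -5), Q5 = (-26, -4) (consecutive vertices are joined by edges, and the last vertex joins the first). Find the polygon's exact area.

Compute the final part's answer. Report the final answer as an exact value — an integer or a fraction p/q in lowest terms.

1226

Step 1: T(3) = -1*(-16) + 3*(-9) + 2*(29) = 47; iterating: T(3)=47, T(4)=-113, T(5)=222, T(6)=-467, T(7)=907, T(8)=-1864, T(9)=3651, T(10)=-7429, T(11)=14654, T(12)=-29639, T(13)=58743; answer 58743
Step 2: W1 = 58743; m = 77431; 77431 is prime, so its only divisors are 1 and 77431; sigma = 1 + 77431 = 77432; answer 77432
Step 3: W2 = 77432; d = 3; cross terms: (8*-32 - 40*-39)=1304, (40*3 - 0*-32)=120, (0*-5 - -16*3)=48, (-16*-4 - -26*-5)=-66, (-26*-39 - 8*-4)=1046; twice the area = |2452| = 2452; area = 1226; answer 1226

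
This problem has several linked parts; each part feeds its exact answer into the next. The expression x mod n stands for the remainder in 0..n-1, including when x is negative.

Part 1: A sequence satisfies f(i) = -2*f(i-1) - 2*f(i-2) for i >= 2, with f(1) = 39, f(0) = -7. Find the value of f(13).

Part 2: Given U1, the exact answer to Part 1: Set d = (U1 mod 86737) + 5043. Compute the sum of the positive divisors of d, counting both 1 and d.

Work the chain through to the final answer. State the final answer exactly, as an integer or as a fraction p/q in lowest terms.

Part 1: f(2) = -2*(39) - 2*(-7) = -64; iterating: f(2)=-64, f(3)=50, f(4)=28, f(5)=-156, f(6)=256, f(7)=-200, f(8)=-112, f(9)=624, f(10)=-1024, f(11)=800, f(12)=448, f(13)=-2496; answer -2496
Part 2: U1 = -2496; d = 89284; 89284 = 2^2 * 13 * 17 * 101; sigma = (1 + 2 + 4) * (1 + 13) * (1 + 17) * (1 + 101) = 7 * 14 * 18 * 102 = 179928; answer 179928

179928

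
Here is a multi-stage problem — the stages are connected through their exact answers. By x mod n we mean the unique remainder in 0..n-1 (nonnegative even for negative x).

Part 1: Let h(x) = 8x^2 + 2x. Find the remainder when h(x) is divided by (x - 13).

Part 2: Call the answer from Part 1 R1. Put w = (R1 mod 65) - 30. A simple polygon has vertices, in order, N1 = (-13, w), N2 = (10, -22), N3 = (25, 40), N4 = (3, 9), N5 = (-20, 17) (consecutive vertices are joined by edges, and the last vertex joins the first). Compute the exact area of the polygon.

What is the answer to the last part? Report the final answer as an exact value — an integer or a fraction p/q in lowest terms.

2303/2

Part 1: remainder = value at the root: 8*(13)^2 + 2*(13)^1 = (1352) + (26) = 1378; answer 1378
Part 2: R1 = 1378; w = -17; cross terms: (-13*-22 - 10*-17)=456, (10*40 - 25*-22)=950, (25*9 - 3*40)=105, (3*17 - -20*9)=231, (-20*-17 - -13*17)=561; twice the area = |2303| = 2303; area = 2303/2; answer 2303/2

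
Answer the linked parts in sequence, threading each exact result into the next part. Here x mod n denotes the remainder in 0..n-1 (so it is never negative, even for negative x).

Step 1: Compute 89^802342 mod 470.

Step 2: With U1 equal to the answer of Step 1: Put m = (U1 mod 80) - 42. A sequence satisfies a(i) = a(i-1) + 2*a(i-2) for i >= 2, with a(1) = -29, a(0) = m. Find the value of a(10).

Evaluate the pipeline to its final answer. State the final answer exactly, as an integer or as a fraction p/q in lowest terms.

-17071

Step 1: squarings mod 470: 89^1=89, 89^2=401, 89^4=61, 89^8=431, 89^16=111, 89^32=101, 89^64=331, 89^128=51, 89^256=251, 89^512=21, 89^1024=441, 89^2048=371, 89^4096=401, 89^8192=61, 89^16384=431, 89^32768=111, 89^65536=101, 89^131072=331, 89^262144=51, 89^524288=251; 89^802342 = 89^2 * 89^4 * 89^32 * 89^512 * 89^1024 * 89^2048 * 89^4096 * 89^8192 * 89^262144 * 89^524288 = 341 (mod 470); answer 341
Step 2: U1 = 341; m = -21; a(2) = 1*(-29) + 2*(-21) = -71; iterating: a(2)=-71, a(3)=-129, a(4)=-271, a(5)=-529, a(6)=-1071, a(7)=-2129, a(8)=-4271, a(9)=-8529, a(10)=-17071; answer -17071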